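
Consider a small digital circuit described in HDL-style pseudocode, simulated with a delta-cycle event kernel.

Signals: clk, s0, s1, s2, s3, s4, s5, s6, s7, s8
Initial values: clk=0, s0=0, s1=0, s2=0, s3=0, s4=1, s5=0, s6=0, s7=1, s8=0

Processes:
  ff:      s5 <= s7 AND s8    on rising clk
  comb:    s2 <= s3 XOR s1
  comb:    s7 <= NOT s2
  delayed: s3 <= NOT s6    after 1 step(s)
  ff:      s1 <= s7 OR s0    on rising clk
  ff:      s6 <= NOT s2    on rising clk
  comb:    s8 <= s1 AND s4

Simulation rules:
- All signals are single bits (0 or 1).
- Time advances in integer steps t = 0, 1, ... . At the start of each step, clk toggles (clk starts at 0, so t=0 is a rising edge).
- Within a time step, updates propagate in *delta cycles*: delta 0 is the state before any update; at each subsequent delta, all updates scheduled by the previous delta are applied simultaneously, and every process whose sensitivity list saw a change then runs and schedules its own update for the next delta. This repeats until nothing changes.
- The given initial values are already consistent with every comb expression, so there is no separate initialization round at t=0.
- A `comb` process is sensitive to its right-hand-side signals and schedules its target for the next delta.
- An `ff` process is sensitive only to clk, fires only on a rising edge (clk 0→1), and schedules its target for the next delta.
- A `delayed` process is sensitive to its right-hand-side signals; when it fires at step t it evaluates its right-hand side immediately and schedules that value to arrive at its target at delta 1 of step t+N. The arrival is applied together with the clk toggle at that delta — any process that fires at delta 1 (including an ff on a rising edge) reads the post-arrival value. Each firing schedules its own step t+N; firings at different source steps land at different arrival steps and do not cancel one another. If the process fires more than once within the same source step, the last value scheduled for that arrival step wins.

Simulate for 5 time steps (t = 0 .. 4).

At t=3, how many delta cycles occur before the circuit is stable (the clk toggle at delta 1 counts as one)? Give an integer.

t0.Δ0 s8=0 s3=0 s2=0 s4=1 s6=0 s1=0 s5=0 clk=0 s0=0 s7=1
t0.Δ1 s8=0 s3=0 s2=0 s4=1 s6=0 s1=0 s5=0 clk=1 s0=0 s7=1
t0.Δ2 s8=0 s3=0 s2=0 s4=1 s6=1 s1=1 s5=0 clk=1 s0=0 s7=1
t0.Δ3 s8=1 s3=0 s2=1 s4=1 s6=1 s1=1 s5=0 clk=1 s0=0 s7=1
t0.Δ4 s8=1 s3=0 s2=1 s4=1 s6=1 s1=1 s5=0 clk=1 s0=0 s7=0
t1.Δ0 s8=1 s3=0 s2=1 s4=1 s6=1 s1=1 s5=0 clk=1 s0=0 s7=0
t1.Δ1 s8=1 s3=0 s2=1 s4=1 s6=1 s1=1 s5=0 clk=0 s0=0 s7=0
t2.Δ0 s8=1 s3=0 s2=1 s4=1 s6=1 s1=1 s5=0 clk=0 s0=0 s7=0
t2.Δ1 s8=1 s3=0 s2=1 s4=1 s6=1 s1=1 s5=0 clk=1 s0=0 s7=0
t2.Δ2 s8=1 s3=0 s2=1 s4=1 s6=0 s1=0 s5=0 clk=1 s0=0 s7=0
t2.Δ3 s8=0 s3=0 s2=0 s4=1 s6=0 s1=0 s5=0 clk=1 s0=0 s7=0
t2.Δ4 s8=0 s3=0 s2=0 s4=1 s6=0 s1=0 s5=0 clk=1 s0=0 s7=1
t3.Δ0 s8=0 s3=0 s2=0 s4=1 s6=0 s1=0 s5=0 clk=1 s0=0 s7=1
t3.Δ1 s8=0 s3=1 s2=0 s4=1 s6=0 s1=0 s5=0 clk=0 s0=0 s7=1
t3.Δ2 s8=0 s3=1 s2=1 s4=1 s6=0 s1=0 s5=0 clk=0 s0=0 s7=1
t3.Δ3 s8=0 s3=1 s2=1 s4=1 s6=0 s1=0 s5=0 clk=0 s0=0 s7=0
t4.Δ0 s8=0 s3=1 s2=1 s4=1 s6=0 s1=0 s5=0 clk=0 s0=0 s7=0
t4.Δ1 s8=0 s3=1 s2=1 s4=1 s6=0 s1=0 s5=0 clk=1 s0=0 s7=0

3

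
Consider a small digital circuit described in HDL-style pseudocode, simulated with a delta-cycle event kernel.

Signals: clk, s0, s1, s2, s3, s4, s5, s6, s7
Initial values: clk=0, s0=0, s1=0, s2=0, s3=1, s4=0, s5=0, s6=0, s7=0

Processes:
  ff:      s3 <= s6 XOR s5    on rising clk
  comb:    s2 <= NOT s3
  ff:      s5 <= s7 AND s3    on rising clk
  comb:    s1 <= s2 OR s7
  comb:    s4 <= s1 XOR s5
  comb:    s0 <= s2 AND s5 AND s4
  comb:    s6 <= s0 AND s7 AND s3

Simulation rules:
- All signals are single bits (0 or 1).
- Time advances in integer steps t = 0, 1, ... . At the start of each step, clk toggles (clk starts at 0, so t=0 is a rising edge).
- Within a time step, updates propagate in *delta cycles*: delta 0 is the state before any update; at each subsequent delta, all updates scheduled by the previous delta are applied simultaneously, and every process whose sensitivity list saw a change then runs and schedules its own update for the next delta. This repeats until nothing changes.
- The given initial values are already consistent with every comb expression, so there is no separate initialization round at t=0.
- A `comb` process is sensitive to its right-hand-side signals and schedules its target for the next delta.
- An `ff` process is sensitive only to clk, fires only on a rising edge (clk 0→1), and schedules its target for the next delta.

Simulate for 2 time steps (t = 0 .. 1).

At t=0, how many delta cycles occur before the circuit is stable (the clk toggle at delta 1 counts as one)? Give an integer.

[bits: s4,s6,s1,s2,clk,s0,s7,s5,s3]
t=0: Δ0=000000001 Δ1=000010001 Δ2=000010000 Δ3=000110000 Δ4=001110000 Δ5=101110000 | 5Δ
t=1: Δ0=101110000 Δ1=101100000 | 1Δ

5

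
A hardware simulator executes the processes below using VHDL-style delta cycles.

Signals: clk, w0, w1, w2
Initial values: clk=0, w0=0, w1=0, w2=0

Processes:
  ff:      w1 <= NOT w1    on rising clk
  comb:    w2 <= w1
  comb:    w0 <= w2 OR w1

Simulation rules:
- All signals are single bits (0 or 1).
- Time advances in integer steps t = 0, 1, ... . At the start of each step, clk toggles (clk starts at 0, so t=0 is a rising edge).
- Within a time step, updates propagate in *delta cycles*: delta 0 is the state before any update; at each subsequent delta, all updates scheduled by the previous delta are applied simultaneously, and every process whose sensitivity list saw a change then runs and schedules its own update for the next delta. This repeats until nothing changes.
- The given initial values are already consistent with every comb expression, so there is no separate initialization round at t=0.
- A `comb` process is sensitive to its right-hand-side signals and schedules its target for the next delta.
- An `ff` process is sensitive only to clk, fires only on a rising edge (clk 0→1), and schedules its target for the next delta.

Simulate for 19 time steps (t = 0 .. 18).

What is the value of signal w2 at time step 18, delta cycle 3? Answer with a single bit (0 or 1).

t=0 Δ0: w2=0 clk=0 w0=0 w1=0
  Δ1: clk:0→1
  Δ2: w1:0→1
  Δ3: w2:0→1, w0:0→1
  (3Δ to stable)
t=1 Δ0: w2=1 clk=1 w0=1 w1=1
  Δ1: clk:1→0
  (1Δ to stable)
t=2 Δ0: w2=1 clk=0 w0=1 w1=1
  Δ1: clk:0→1
  Δ2: w1:1→0
  Δ3: w2:1→0
  Δ4: w0:1→0
  (4Δ to stable)
t=3 Δ0: w2=0 clk=1 w0=0 w1=0
  Δ1: clk:1→0
  (1Δ to stable)
t=4 Δ0: w2=0 clk=0 w0=0 w1=0
  Δ1: clk:0→1
  Δ2: w1:0→1
  Δ3: w2:0→1, w0:0→1
  (3Δ to stable)
t=5 Δ0: w2=1 clk=1 w0=1 w1=1
  Δ1: clk:1→0
  (1Δ to stable)
t=6 Δ0: w2=1 clk=0 w0=1 w1=1
  Δ1: clk:0→1
  Δ2: w1:1→0
  Δ3: w2:1→0
  Δ4: w0:1→0
  (4Δ to stable)
t=7 Δ0: w2=0 clk=1 w0=0 w1=0
  Δ1: clk:1→0
  (1Δ to stable)
t=8 Δ0: w2=0 clk=0 w0=0 w1=0
  Δ1: clk:0→1
  Δ2: w1:0→1
  Δ3: w2:0→1, w0:0→1
  (3Δ to stable)
t=9 Δ0: w2=1 clk=1 w0=1 w1=1
  Δ1: clk:1→0
  (1Δ to stable)
t=10 Δ0: w2=1 clk=0 w0=1 w1=1
  Δ1: clk:0→1
  Δ2: w1:1→0
  Δ3: w2:1→0
  Δ4: w0:1→0
  (4Δ to stable)
t=11 Δ0: w2=0 clk=1 w0=0 w1=0
  Δ1: clk:1→0
  (1Δ to stable)
t=12 Δ0: w2=0 clk=0 w0=0 w1=0
  Δ1: clk:0→1
  Δ2: w1:0→1
  Δ3: w2:0→1, w0:0→1
  (3Δ to stable)
t=13 Δ0: w2=1 clk=1 w0=1 w1=1
  Δ1: clk:1→0
  (1Δ to stable)
t=14 Δ0: w2=1 clk=0 w0=1 w1=1
  Δ1: clk:0→1
  Δ2: w1:1→0
  Δ3: w2:1→0
  Δ4: w0:1→0
  (4Δ to stable)
t=15 Δ0: w2=0 clk=1 w0=0 w1=0
  Δ1: clk:1→0
  (1Δ to stable)
t=16 Δ0: w2=0 clk=0 w0=0 w1=0
  Δ1: clk:0→1
  Δ2: w1:0→1
  Δ3: w2:0→1, w0:0→1
  (3Δ to stable)
t=17 Δ0: w2=1 clk=1 w0=1 w1=1
  Δ1: clk:1→0
  (1Δ to stable)
t=18 Δ0: w2=1 clk=0 w0=1 w1=1
  Δ1: clk:0→1
  Δ2: w1:1→0
  Δ3: w2:1→0
  Δ4: w0:1→0
  (4Δ to stable)

0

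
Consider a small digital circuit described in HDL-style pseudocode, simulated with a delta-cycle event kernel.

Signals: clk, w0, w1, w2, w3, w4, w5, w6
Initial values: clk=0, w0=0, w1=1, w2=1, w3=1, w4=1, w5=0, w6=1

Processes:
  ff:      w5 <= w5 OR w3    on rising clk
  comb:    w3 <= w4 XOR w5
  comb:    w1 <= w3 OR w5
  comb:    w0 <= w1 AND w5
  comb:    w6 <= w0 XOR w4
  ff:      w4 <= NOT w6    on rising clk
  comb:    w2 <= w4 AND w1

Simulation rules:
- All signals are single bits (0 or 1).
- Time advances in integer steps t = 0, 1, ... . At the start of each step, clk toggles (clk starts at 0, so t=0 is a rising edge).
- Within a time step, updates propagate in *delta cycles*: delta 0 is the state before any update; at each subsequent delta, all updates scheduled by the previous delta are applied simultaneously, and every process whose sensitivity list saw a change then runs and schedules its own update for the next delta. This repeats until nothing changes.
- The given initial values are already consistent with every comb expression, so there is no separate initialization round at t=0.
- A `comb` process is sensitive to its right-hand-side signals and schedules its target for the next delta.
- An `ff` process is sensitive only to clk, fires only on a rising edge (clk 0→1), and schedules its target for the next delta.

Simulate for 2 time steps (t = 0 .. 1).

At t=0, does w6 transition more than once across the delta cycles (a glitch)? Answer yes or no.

t0.Δ0 w2=1 w0=0 clk=0 w5=0 w6=1 w3=1 w1=1 w4=1
t0.Δ1 w2=1 w0=0 clk=1 w5=0 w6=1 w3=1 w1=1 w4=1
t0.Δ2 w2=1 w0=0 clk=1 w5=1 w6=1 w3=1 w1=1 w4=0
t0.Δ3 w2=0 w0=1 clk=1 w5=1 w6=0 w3=1 w1=1 w4=0
t0.Δ4 w2=0 w0=1 clk=1 w5=1 w6=1 w3=1 w1=1 w4=0
t1.Δ0 w2=0 w0=1 clk=1 w5=1 w6=1 w3=1 w1=1 w4=0
t1.Δ1 w2=0 w0=1 clk=0 w5=1 w6=1 w3=1 w1=1 w4=0

yes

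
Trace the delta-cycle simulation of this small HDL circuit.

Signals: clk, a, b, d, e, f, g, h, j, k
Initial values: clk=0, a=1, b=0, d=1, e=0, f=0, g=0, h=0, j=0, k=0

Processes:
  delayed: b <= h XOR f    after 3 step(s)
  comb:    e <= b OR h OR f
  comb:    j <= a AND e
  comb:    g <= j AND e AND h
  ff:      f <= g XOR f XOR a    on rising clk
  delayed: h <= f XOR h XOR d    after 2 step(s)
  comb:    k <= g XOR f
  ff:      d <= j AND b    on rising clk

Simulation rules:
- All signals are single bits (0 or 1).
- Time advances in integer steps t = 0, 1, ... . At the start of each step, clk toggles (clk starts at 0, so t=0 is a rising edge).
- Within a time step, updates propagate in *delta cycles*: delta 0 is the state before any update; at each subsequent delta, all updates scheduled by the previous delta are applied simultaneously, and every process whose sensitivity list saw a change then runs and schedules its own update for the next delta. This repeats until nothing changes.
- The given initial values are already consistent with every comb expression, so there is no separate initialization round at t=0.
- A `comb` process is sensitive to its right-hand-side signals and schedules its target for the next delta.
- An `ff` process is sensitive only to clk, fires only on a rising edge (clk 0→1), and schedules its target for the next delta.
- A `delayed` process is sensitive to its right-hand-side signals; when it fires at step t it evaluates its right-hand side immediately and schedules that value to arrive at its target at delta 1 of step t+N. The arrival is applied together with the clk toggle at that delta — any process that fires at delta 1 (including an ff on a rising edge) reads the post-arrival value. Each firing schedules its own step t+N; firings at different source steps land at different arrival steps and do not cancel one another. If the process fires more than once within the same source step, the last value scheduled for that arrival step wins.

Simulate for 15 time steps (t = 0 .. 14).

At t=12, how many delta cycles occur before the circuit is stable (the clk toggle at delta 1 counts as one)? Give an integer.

[bits: h,b,clk,a,j,g,e,d,k,f]
t=0: Δ0=0001000100 Δ1=0011000100 Δ2=0011000001 Δ3=0011001011 Δ4=0011101011 | 4Δ
t=1: Δ0=0011101011 Δ1=0001101011 | 1Δ
t=2: Δ0=0001101011 Δ1=1011101011 Δ2=1011111010 | 2Δ
t=3: Δ0=1011111010 Δ1=1101111010 | 1Δ
t=4: Δ0=1101111010 Δ1=1111111010 Δ2=1111111110 | 2Δ
t=5: Δ0=1111111110 Δ1=1101111110 | 1Δ
t=6: Δ0=1101111110 Δ1=0111111110 Δ2=0111101110 Δ3=0111101100 | 3Δ
t=7: Δ0=0111101100 Δ1=0101101100 | 1Δ
t=8: Δ0=0101101100 Δ1=1111101100 Δ2=1111111101 | 2Δ
t=9: Δ0=1111111101 Δ1=1001111101 | 1Δ
t=10: Δ0=1001111101 Δ1=1011111101 Δ2=1011111001 | 2Δ
t=11: Δ0=1011111001 Δ1=1001111001 | 1Δ
t=12: Δ0=1001111001 Δ1=0011111001 Δ2=0011101001 Δ3=0011101011 | 3Δ
t=13: Δ0=0011101011 Δ1=0001101011 | 1Δ
t=14: Δ0=0001101011 Δ1=1011101011 Δ2=1011111010 | 2Δ

3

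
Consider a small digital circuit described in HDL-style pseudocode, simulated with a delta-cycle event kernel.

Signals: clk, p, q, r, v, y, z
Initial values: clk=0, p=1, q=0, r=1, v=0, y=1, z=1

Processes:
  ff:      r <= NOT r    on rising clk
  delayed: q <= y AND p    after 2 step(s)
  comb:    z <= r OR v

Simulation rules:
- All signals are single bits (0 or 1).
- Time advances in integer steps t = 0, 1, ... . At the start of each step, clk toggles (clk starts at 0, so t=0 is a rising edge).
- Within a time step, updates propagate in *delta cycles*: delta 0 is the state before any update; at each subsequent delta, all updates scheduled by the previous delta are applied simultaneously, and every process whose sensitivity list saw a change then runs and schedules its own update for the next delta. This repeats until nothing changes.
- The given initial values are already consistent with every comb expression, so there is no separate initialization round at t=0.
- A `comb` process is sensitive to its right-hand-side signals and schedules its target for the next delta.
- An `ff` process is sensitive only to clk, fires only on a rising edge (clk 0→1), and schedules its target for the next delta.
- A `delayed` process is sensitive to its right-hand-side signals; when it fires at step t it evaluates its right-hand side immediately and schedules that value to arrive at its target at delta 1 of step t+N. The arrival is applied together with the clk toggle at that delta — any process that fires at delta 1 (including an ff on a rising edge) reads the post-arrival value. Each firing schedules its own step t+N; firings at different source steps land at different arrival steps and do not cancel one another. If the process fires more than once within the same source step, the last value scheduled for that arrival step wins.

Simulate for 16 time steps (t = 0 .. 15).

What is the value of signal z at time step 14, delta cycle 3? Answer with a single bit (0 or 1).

t0.Δ0 v=0 y=1 r=1 clk=0 p=1 q=0 z=1
t0.Δ1 v=0 y=1 r=1 clk=1 p=1 q=0 z=1
t0.Δ2 v=0 y=1 r=0 clk=1 p=1 q=0 z=1
t0.Δ3 v=0 y=1 r=0 clk=1 p=1 q=0 z=0
t1.Δ0 v=0 y=1 r=0 clk=1 p=1 q=0 z=0
t1.Δ1 v=0 y=1 r=0 clk=0 p=1 q=0 z=0
t2.Δ0 v=0 y=1 r=0 clk=0 p=1 q=0 z=0
t2.Δ1 v=0 y=1 r=0 clk=1 p=1 q=0 z=0
t2.Δ2 v=0 y=1 r=1 clk=1 p=1 q=0 z=0
t2.Δ3 v=0 y=1 r=1 clk=1 p=1 q=0 z=1
t3.Δ0 v=0 y=1 r=1 clk=1 p=1 q=0 z=1
t3.Δ1 v=0 y=1 r=1 clk=0 p=1 q=0 z=1
t4.Δ0 v=0 y=1 r=1 clk=0 p=1 q=0 z=1
t4.Δ1 v=0 y=1 r=1 clk=1 p=1 q=0 z=1
t4.Δ2 v=0 y=1 r=0 clk=1 p=1 q=0 z=1
t4.Δ3 v=0 y=1 r=0 clk=1 p=1 q=0 z=0
t5.Δ0 v=0 y=1 r=0 clk=1 p=1 q=0 z=0
t5.Δ1 v=0 y=1 r=0 clk=0 p=1 q=0 z=0
t6.Δ0 v=0 y=1 r=0 clk=0 p=1 q=0 z=0
t6.Δ1 v=0 y=1 r=0 clk=1 p=1 q=0 z=0
t6.Δ2 v=0 y=1 r=1 clk=1 p=1 q=0 z=0
t6.Δ3 v=0 y=1 r=1 clk=1 p=1 q=0 z=1
t7.Δ0 v=0 y=1 r=1 clk=1 p=1 q=0 z=1
t7.Δ1 v=0 y=1 r=1 clk=0 p=1 q=0 z=1
t8.Δ0 v=0 y=1 r=1 clk=0 p=1 q=0 z=1
t8.Δ1 v=0 y=1 r=1 clk=1 p=1 q=0 z=1
t8.Δ2 v=0 y=1 r=0 clk=1 p=1 q=0 z=1
t8.Δ3 v=0 y=1 r=0 clk=1 p=1 q=0 z=0
t9.Δ0 v=0 y=1 r=0 clk=1 p=1 q=0 z=0
t9.Δ1 v=0 y=1 r=0 clk=0 p=1 q=0 z=0
t10.Δ0 v=0 y=1 r=0 clk=0 p=1 q=0 z=0
t10.Δ1 v=0 y=1 r=0 clk=1 p=1 q=0 z=0
t10.Δ2 v=0 y=1 r=1 clk=1 p=1 q=0 z=0
t10.Δ3 v=0 y=1 r=1 clk=1 p=1 q=0 z=1
t11.Δ0 v=0 y=1 r=1 clk=1 p=1 q=0 z=1
t11.Δ1 v=0 y=1 r=1 clk=0 p=1 q=0 z=1
t12.Δ0 v=0 y=1 r=1 clk=0 p=1 q=0 z=1
t12.Δ1 v=0 y=1 r=1 clk=1 p=1 q=0 z=1
t12.Δ2 v=0 y=1 r=0 clk=1 p=1 q=0 z=1
t12.Δ3 v=0 y=1 r=0 clk=1 p=1 q=0 z=0
t13.Δ0 v=0 y=1 r=0 clk=1 p=1 q=0 z=0
t13.Δ1 v=0 y=1 r=0 clk=0 p=1 q=0 z=0
t14.Δ0 v=0 y=1 r=0 clk=0 p=1 q=0 z=0
t14.Δ1 v=0 y=1 r=0 clk=1 p=1 q=0 z=0
t14.Δ2 v=0 y=1 r=1 clk=1 p=1 q=0 z=0
t14.Δ3 v=0 y=1 r=1 clk=1 p=1 q=0 z=1
t15.Δ0 v=0 y=1 r=1 clk=1 p=1 q=0 z=1
t15.Δ1 v=0 y=1 r=1 clk=0 p=1 q=0 z=1

1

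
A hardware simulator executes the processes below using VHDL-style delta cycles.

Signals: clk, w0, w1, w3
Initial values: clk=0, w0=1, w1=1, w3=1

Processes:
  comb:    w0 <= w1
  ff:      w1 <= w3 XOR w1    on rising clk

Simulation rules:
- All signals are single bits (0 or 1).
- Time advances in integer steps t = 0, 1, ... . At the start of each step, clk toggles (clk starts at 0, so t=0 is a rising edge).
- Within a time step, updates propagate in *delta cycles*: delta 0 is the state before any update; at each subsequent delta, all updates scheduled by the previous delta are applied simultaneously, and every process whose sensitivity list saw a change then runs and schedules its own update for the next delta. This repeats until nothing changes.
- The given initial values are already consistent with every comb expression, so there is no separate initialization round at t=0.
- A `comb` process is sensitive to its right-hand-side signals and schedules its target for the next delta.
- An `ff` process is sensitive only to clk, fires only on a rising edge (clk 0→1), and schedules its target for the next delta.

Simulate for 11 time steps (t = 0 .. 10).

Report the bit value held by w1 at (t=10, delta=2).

1

[bits: w3,clk,w0,w1]
t=0: Δ0=1011 Δ1=1111 Δ2=1110 Δ3=1100 | 3Δ
t=1: Δ0=1100 Δ1=1000 | 1Δ
t=2: Δ0=1000 Δ1=1100 Δ2=1101 Δ3=1111 | 3Δ
t=3: Δ0=1111 Δ1=1011 | 1Δ
t=4: Δ0=1011 Δ1=1111 Δ2=1110 Δ3=1100 | 3Δ
t=5: Δ0=1100 Δ1=1000 | 1Δ
t=6: Δ0=1000 Δ1=1100 Δ2=1101 Δ3=1111 | 3Δ
t=7: Δ0=1111 Δ1=1011 | 1Δ
t=8: Δ0=1011 Δ1=1111 Δ2=1110 Δ3=1100 | 3Δ
t=9: Δ0=1100 Δ1=1000 | 1Δ
t=10: Δ0=1000 Δ1=1100 Δ2=1101 Δ3=1111 | 3Δ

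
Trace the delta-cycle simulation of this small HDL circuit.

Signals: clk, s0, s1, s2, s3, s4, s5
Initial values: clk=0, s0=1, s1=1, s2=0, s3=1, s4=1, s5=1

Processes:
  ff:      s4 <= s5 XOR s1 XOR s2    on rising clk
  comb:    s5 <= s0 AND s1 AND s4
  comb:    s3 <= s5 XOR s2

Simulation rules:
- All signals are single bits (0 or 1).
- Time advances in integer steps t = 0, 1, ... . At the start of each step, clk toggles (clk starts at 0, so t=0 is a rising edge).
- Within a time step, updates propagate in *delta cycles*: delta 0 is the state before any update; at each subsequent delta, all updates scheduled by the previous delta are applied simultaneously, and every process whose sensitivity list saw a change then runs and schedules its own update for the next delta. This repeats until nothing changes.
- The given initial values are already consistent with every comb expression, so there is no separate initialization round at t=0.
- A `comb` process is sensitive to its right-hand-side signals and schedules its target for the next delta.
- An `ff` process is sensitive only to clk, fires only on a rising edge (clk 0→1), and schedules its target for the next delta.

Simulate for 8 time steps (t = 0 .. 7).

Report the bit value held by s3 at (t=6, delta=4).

t=0 Δ0: s2=0 s4=1 s5=1 s1=1 s0=1 s3=1 clk=0
  Δ1: clk:0→1
  Δ2: s4:1→0
  Δ3: s5:1→0
  Δ4: s3:1→0
  (4Δ to stable)
t=1 Δ0: s2=0 s4=0 s5=0 s1=1 s0=1 s3=0 clk=1
  Δ1: clk:1→0
  (1Δ to stable)
t=2 Δ0: s2=0 s4=0 s5=0 s1=1 s0=1 s3=0 clk=0
  Δ1: clk:0→1
  Δ2: s4:0→1
  Δ3: s5:0→1
  Δ4: s3:0→1
  (4Δ to stable)
t=3 Δ0: s2=0 s4=1 s5=1 s1=1 s0=1 s3=1 clk=1
  Δ1: clk:1→0
  (1Δ to stable)
t=4 Δ0: s2=0 s4=1 s5=1 s1=1 s0=1 s3=1 clk=0
  Δ1: clk:0→1
  Δ2: s4:1→0
  Δ3: s5:1→0
  Δ4: s3:1→0
  (4Δ to stable)
t=5 Δ0: s2=0 s4=0 s5=0 s1=1 s0=1 s3=0 clk=1
  Δ1: clk:1→0
  (1Δ to stable)
t=6 Δ0: s2=0 s4=0 s5=0 s1=1 s0=1 s3=0 clk=0
  Δ1: clk:0→1
  Δ2: s4:0→1
  Δ3: s5:0→1
  Δ4: s3:0→1
  (4Δ to stable)
t=7 Δ0: s2=0 s4=1 s5=1 s1=1 s0=1 s3=1 clk=1
  Δ1: clk:1→0
  (1Δ to stable)

1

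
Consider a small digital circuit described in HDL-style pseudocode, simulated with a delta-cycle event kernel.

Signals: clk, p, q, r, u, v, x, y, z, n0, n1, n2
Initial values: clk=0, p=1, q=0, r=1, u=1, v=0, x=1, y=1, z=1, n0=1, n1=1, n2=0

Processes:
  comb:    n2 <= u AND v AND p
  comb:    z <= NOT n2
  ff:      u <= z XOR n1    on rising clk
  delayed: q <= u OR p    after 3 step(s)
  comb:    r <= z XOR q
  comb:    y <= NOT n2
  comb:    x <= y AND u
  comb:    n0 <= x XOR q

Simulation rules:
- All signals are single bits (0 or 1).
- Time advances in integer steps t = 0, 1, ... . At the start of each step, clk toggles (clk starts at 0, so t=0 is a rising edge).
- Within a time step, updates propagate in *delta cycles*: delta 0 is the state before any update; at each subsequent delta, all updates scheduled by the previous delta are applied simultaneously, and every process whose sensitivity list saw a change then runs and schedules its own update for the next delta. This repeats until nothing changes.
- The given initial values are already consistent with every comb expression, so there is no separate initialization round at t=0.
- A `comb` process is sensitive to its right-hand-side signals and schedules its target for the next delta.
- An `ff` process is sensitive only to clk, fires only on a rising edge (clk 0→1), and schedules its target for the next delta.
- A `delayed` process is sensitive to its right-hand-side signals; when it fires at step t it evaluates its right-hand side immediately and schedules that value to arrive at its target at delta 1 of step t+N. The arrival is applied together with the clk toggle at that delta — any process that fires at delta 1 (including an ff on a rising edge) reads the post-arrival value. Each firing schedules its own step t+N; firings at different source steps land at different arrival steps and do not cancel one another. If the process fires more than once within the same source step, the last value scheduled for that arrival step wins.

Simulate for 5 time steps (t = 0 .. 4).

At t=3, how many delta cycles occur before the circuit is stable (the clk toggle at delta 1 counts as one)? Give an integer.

t=0 Δ0: x=1 z=1 y=1 v=0 q=0 r=1 n1=1 p=1 clk=0 u=1 n0=1 n2=0
  Δ1: clk:0→1
  Δ2: u:1→0
  Δ3: x:1→0
  Δ4: n0:1→0
  (4Δ to stable)
t=1 Δ0: x=0 z=1 y=1 v=0 q=0 r=1 n1=1 p=1 clk=1 u=0 n0=0 n2=0
  Δ1: clk:1→0
  (1Δ to stable)
t=2 Δ0: x=0 z=1 y=1 v=0 q=0 r=1 n1=1 p=1 clk=0 u=0 n0=0 n2=0
  Δ1: clk:0→1
  (1Δ to stable)
t=3 Δ0: x=0 z=1 y=1 v=0 q=0 r=1 n1=1 p=1 clk=1 u=0 n0=0 n2=0
  Δ1: q:0→1, clk:1→0
  Δ2: r:1→0, n0:0→1
  (2Δ to stable)
t=4 Δ0: x=0 z=1 y=1 v=0 q=1 r=0 n1=1 p=1 clk=0 u=0 n0=1 n2=0
  Δ1: clk:0→1
  (1Δ to stable)

2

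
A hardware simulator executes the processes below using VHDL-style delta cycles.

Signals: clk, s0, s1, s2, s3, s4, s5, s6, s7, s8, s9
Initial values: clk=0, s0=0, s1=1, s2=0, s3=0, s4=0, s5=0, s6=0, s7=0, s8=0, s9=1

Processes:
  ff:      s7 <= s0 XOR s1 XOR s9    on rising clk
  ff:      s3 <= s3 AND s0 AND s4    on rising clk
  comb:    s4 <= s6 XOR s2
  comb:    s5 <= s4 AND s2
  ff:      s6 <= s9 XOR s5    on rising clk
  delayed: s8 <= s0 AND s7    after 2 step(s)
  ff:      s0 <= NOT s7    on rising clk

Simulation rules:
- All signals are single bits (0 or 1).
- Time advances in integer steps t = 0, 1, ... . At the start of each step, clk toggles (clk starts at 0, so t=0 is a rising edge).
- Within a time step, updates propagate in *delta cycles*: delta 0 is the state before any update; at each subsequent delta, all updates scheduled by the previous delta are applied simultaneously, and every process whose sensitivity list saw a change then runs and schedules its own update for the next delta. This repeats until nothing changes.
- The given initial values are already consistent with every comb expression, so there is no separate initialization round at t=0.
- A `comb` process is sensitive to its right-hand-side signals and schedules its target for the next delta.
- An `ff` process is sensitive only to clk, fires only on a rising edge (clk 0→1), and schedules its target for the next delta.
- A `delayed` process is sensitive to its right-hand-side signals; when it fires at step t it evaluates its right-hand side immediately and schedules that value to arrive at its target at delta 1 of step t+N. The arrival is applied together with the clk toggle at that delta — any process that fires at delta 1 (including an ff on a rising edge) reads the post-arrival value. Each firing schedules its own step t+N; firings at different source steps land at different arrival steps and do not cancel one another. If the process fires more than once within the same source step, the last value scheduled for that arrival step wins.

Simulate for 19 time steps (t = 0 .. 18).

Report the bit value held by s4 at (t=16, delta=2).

[bits: s9,s3,clk,s1,s8,s6,s5,s4,s0,s2,s7]
t=0: Δ0=10010000000 Δ1=10110000000 Δ2=10110100100 Δ3=10110101100 | 3Δ
t=1: Δ0=10110101100 Δ1=10010101100 | 1Δ
t=2: Δ0=10010101100 Δ1=10110101100 Δ2=10110101101 | 2Δ
t=3: Δ0=10110101101 Δ1=10010101101 | 1Δ
t=4: Δ0=10010101101 Δ1=10111101101 Δ2=10111101001 | 2Δ
t=5: Δ0=10111101001 Δ1=10011101001 | 1Δ
t=6: Δ0=10011101001 Δ1=10110101001 Δ2=10110101000 | 2Δ
t=7: Δ0=10110101000 Δ1=10010101000 | 1Δ
t=8: Δ0=10010101000 Δ1=10110101000 Δ2=10110101100 | 2Δ
t=9: Δ0=10110101100 Δ1=10010101100 | 1Δ
t=10: Δ0=10010101100 Δ1=10110101100 Δ2=10110101101 | 2Δ
t=11: Δ0=10110101101 Δ1=10010101101 | 1Δ
t=12: Δ0=10010101101 Δ1=10111101101 Δ2=10111101001 | 2Δ
t=13: Δ0=10111101001 Δ1=10011101001 | 1Δ
t=14: Δ0=10011101001 Δ1=10110101001 Δ2=10110101000 | 2Δ
t=15: Δ0=10110101000 Δ1=10010101000 | 1Δ
t=16: Δ0=10010101000 Δ1=10110101000 Δ2=10110101100 | 2Δ
t=17: Δ0=10110101100 Δ1=10010101100 | 1Δ
t=18: Δ0=10010101100 Δ1=10110101100 Δ2=10110101101 | 2Δ

1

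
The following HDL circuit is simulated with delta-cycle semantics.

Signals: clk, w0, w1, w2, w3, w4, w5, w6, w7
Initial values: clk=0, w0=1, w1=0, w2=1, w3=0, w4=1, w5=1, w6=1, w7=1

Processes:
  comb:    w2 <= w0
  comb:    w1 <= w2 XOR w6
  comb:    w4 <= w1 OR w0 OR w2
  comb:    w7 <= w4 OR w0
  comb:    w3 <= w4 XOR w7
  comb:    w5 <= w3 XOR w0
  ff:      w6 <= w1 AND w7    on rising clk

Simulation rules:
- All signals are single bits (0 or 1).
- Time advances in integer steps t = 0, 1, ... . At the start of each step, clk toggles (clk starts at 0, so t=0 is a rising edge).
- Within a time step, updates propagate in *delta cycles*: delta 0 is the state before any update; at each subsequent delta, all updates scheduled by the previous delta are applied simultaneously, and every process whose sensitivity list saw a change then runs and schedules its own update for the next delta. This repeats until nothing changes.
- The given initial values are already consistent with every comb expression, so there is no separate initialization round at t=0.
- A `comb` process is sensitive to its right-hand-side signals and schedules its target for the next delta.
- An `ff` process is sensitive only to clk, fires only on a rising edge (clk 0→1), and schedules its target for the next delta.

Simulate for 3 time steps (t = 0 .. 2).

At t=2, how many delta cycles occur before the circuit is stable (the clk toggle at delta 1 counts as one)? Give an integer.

3

[bits: w4,w3,w2,w7,w1,w5,w6,clk,w0]
t=0: Δ0=101101101 Δ1=101101111 Δ2=101101011 Δ3=101111011 | 3Δ
t=1: Δ0=101111011 Δ1=101111001 | 1Δ
t=2: Δ0=101111001 Δ1=101111011 Δ2=101111111 Δ3=101101111 | 3Δ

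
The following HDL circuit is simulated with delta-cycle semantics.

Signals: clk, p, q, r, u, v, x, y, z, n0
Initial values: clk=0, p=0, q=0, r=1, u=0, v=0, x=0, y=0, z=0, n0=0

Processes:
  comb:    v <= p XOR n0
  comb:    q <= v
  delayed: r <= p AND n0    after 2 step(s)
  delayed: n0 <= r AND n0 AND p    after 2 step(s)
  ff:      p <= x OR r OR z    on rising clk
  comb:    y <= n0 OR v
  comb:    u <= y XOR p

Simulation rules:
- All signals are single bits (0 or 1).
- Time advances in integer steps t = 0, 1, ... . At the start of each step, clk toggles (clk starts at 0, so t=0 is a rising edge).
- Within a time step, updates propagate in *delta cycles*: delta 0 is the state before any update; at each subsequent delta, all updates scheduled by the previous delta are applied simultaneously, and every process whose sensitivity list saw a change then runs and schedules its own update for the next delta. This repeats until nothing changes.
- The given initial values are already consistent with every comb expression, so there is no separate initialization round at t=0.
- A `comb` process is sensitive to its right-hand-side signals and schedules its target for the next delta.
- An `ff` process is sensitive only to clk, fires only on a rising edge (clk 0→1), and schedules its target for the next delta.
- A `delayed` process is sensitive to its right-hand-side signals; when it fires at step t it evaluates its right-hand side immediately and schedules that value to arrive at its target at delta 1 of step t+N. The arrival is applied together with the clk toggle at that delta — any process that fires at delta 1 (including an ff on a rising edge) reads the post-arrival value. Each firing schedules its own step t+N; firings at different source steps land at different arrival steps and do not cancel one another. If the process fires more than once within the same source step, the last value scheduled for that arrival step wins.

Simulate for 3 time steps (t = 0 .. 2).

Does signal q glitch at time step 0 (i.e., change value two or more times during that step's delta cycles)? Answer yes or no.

no

t=0 Δ0: v=0 r=1 y=0 x=0 q=0 p=0 n0=0 z=0 u=0 clk=0
  Δ1: clk:0→1
  Δ2: p:0→1
  Δ3: v:0→1, u:0→1
  Δ4: y:0→1, q:0→1
  Δ5: u:1→0
  (5Δ to stable)
t=1 Δ0: v=1 r=1 y=1 x=0 q=1 p=1 n0=0 z=0 u=0 clk=1
  Δ1: clk:1→0
  (1Δ to stable)
t=2 Δ0: v=1 r=1 y=1 x=0 q=1 p=1 n0=0 z=0 u=0 clk=0
  Δ1: r:1→0, clk:0→1
  Δ2: p:1→0
  Δ3: v:1→0, u:0→1
  Δ4: y:1→0, q:1→0
  Δ5: u:1→0
  (5Δ to stable)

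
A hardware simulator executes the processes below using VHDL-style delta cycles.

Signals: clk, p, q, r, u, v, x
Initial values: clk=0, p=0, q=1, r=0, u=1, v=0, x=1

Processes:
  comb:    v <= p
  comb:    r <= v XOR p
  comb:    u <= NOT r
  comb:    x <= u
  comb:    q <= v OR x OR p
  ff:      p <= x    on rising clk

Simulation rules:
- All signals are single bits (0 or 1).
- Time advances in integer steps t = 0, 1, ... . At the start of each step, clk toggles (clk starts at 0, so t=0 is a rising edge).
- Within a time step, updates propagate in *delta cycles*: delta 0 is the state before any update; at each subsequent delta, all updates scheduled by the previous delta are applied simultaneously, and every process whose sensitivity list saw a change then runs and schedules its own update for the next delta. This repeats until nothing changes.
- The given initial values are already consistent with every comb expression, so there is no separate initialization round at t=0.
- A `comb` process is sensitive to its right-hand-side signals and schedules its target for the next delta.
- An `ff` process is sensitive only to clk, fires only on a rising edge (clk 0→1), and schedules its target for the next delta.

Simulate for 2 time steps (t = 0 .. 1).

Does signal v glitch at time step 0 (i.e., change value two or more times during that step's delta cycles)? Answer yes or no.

no

[bits: u,clk,p,q,v,x,r]
t=0: Δ0=1001010 Δ1=1101010 Δ2=1111010 Δ3=1111111 Δ4=0111110 Δ5=1111100 Δ6=1111110 | 6Δ
t=1: Δ0=1111110 Δ1=1011110 | 1Δ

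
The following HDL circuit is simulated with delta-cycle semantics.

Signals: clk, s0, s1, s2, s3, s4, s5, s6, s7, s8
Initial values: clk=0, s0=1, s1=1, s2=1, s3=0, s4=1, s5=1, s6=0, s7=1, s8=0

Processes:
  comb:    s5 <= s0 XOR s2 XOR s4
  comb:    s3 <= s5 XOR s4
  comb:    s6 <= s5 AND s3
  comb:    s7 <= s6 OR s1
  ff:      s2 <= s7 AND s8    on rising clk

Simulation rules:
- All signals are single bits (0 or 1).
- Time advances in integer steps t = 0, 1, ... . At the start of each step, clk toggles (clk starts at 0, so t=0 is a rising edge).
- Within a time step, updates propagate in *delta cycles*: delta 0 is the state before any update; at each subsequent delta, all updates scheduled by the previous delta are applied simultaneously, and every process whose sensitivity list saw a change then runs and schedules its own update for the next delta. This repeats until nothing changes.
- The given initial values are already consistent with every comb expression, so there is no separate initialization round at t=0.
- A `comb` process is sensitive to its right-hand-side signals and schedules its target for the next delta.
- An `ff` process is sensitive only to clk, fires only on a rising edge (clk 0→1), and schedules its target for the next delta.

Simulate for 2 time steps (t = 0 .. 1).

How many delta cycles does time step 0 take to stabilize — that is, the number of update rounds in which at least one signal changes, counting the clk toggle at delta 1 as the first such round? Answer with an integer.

4

[bits: s7,clk,s1,s4,s0,s2,s3,s5,s8,s6]
t=0: Δ0=1011110100 Δ1=1111110100 Δ2=1111100100 Δ3=1111100000 Δ4=1111101000 | 4Δ
t=1: Δ0=1111101000 Δ1=1011101000 | 1Δ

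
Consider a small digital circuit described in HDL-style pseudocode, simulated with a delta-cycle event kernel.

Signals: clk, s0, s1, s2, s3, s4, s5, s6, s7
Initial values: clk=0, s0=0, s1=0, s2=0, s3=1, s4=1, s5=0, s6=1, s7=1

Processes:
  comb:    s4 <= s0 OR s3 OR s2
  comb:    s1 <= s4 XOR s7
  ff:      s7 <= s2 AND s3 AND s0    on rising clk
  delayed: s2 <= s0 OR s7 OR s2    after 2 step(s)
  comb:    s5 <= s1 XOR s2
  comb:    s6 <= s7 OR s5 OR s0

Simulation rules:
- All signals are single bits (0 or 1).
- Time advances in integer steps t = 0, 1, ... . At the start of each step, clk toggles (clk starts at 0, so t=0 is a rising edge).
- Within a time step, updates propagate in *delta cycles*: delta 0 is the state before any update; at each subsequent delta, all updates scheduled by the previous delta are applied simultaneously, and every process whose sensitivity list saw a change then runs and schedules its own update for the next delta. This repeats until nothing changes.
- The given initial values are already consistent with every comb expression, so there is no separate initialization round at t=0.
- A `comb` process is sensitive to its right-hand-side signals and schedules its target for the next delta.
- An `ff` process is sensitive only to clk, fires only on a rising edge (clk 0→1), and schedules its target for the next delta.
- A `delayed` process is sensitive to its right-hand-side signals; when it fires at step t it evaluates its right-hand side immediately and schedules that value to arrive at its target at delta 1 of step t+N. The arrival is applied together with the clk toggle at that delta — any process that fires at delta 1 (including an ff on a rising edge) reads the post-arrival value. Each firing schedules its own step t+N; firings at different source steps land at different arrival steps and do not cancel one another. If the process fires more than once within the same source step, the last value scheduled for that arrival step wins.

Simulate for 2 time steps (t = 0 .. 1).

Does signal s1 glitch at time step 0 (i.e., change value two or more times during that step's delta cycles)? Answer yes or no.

[bits: s4,s5,s3,s2,s1,clk,s6,s7,s0]
t=0: Δ0=101000110 Δ1=101001110 Δ2=101001100 Δ3=101011000 Δ4=111011000 Δ5=111011100 | 5Δ
t=1: Δ0=111011100 Δ1=111010100 | 1Δ

no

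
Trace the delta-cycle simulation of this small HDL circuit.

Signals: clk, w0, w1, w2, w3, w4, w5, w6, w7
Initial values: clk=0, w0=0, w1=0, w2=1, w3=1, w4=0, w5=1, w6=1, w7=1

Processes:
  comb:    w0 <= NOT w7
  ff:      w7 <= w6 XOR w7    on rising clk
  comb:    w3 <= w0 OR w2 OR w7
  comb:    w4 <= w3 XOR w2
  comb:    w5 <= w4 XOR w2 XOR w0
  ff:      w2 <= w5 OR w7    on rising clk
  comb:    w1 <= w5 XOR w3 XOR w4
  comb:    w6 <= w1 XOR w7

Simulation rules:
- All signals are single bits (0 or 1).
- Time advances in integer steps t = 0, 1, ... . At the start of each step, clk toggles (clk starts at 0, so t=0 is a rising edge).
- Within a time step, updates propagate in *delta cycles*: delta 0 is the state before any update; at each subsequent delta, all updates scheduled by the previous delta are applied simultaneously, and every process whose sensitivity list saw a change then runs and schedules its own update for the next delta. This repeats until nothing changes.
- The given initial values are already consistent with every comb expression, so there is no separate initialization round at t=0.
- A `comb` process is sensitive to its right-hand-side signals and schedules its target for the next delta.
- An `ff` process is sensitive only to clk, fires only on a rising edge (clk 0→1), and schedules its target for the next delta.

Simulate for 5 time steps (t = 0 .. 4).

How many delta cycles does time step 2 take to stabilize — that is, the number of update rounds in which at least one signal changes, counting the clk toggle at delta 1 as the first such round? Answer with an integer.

3

t=0 Δ0: clk=0 w0=0 w5=1 w2=1 w7=1 w3=1 w1=0 w4=0 w6=1
  Δ1: clk:0→1
  Δ2: w7:1→0
  Δ3: w0:0→1, w6:1→0
  Δ4: w5:1→0
  Δ5: w1:0→1
  Δ6: w6:0→1
  (6Δ to stable)
t=1 Δ0: clk=1 w0=1 w5=0 w2=1 w7=0 w3=1 w1=1 w4=0 w6=1
  Δ1: clk:1→0
  (1Δ to stable)
t=2 Δ0: clk=0 w0=1 w5=0 w2=1 w7=0 w3=1 w1=1 w4=0 w6=1
  Δ1: clk:0→1
  Δ2: w2:1→0, w7:0→1
  Δ3: w0:1→0, w5:0→1, w4:0→1, w6:1→0
  (3Δ to stable)
t=3 Δ0: clk=1 w0=0 w5=1 w2=0 w7=1 w3=1 w1=1 w4=1 w6=0
  Δ1: clk:1→0
  (1Δ to stable)
t=4 Δ0: clk=0 w0=0 w5=1 w2=0 w7=1 w3=1 w1=1 w4=1 w6=0
  Δ1: clk:0→1
  Δ2: w2:0→1
  Δ3: w5:1→0, w4:1→0
  Δ4: w5:0→1
  Δ5: w1:1→0
  Δ6: w6:0→1
  (6Δ to stable)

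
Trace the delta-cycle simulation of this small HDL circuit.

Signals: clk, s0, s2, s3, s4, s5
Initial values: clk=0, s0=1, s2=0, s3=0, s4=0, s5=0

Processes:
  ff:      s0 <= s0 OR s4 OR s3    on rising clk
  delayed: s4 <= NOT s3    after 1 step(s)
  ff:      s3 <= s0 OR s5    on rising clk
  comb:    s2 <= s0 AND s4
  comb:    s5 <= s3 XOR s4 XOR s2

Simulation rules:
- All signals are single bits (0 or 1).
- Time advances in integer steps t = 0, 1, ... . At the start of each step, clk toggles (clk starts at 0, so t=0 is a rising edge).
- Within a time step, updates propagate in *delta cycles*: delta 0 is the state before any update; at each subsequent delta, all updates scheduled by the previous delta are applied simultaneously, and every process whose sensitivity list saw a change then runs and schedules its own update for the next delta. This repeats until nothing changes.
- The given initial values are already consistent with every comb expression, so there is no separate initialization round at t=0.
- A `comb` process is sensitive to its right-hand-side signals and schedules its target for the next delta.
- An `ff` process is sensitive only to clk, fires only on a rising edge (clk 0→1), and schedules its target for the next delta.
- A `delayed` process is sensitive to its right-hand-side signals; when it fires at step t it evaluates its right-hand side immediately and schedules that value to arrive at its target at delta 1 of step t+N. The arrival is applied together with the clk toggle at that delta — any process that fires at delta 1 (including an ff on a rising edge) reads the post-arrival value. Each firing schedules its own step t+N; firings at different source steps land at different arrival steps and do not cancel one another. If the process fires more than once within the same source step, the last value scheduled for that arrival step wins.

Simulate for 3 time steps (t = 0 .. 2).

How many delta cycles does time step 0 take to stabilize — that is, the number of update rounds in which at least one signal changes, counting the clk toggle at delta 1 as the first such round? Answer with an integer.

t0.Δ0 s3=0 s2=0 clk=0 s4=0 s5=0 s0=1
t0.Δ1 s3=0 s2=0 clk=1 s4=0 s5=0 s0=1
t0.Δ2 s3=1 s2=0 clk=1 s4=0 s5=0 s0=1
t0.Δ3 s3=1 s2=0 clk=1 s4=0 s5=1 s0=1
t1.Δ0 s3=1 s2=0 clk=1 s4=0 s5=1 s0=1
t1.Δ1 s3=1 s2=0 clk=0 s4=0 s5=1 s0=1
t2.Δ0 s3=1 s2=0 clk=0 s4=0 s5=1 s0=1
t2.Δ1 s3=1 s2=0 clk=1 s4=0 s5=1 s0=1

3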